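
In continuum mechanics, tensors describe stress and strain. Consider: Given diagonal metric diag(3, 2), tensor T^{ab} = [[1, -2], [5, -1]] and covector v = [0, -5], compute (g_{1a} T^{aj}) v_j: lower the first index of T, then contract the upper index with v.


Step 1: lower the first index. For a diagonal metric, g_{ia} T^{aj} = g_{ii} T^{ij} (no sum on i).
g_{11} = 3
S_1{}^1 = 3 * T^{11} = 3 * 1 = 3
S_1{}^2 = 3 * T^{12} = 3 * -2 = -6
Step 2: contract S_1{}^j with v_j.
S_1{}^1 * v_1 = 3 * 0 = 0
S_1{}^2 * v_2 = -6 * -5 = 30
Result = 0 + 30 = 30

30


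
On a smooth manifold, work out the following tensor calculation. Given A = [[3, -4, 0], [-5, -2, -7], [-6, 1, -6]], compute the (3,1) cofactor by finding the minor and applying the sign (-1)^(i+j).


To find cofactor C_{31}, delete row 3 and column 1.
The resulting 2x2 submatrix is: [[-4, 0], [-2, -7]]
Minor M_{31} = -4*-7 - 0*-2
  = 28 - 0 = 28
Sign = (-1)^(3+1) = (-1)^4 = 1
Cofactor C_{31} = 1 * 28 = 28

28


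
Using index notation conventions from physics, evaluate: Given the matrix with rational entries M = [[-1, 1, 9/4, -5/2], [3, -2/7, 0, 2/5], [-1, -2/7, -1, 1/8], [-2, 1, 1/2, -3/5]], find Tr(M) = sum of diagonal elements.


The trace is the sum of diagonal entries.
Diagonal: M[1,1] = -1, M[2,2] = -2/7, M[3,3] = -1, M[4,4] = -3/5
Tr(M) = -1 + -2/7 + -1 + -3/5
Computing step by step:
After adding M[1,1]: -1
After adding M[2,2]: -9/7
After adding M[3,3]: -16/7
After adding M[4,4]: -101/35
Tr(M) = -101/35

-101/35


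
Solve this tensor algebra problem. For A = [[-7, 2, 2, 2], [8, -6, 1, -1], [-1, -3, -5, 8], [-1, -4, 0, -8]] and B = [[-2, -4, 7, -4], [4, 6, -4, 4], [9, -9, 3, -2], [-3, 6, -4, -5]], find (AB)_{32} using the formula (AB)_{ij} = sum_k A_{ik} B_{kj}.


(AB)_{ij} = sum_k A_{ik} B_{kj}.
For i=3, j=2:
A_{31} * B_{12} = -1 * -4 = 4
A_{32} * B_{22} = -3 * 6 = -18
A_{33} * B_{32} = -5 * -9 = 45
A_{34} * B_{42} = 8 * 6 = 48
Sum = 4 + -18 + 45 + 48 = 79

79


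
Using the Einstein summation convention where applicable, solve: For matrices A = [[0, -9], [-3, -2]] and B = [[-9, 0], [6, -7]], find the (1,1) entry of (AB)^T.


(AB)^T_{ij} = (AB)_{ji} = sum_k A_{jk} B_{ki}.
For i=1, j=1 we need (AB)_{11}:
A_{11} * B_{11} = 0 * -9 = 0
A_{12} * B_{21} = -9 * 6 = -54
Sum = 0 + -54 = -54

-54


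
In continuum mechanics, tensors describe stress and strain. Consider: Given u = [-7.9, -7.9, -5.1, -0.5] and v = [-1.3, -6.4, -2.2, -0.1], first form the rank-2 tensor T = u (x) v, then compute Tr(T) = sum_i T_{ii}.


The outer product gives T_{ij} = u_i v_j.
The trace (contraction) is Tr(T) = sum_i T_{ii} = sum_i u_i v_i.
Diagonal entries:
T_{11} = u_1 * v_1 = -7.9 * -1.3 = 10.27
T_{22} = u_2 * v_2 = -7.9 * -6.4 = 50.56
T_{33} = u_3 * v_3 = -5.1 * -2.2 = 11.22
T_{44} = u_4 * v_4 = -0.5 * -0.1 = 0.05
Tr(T) = 10.27 + 50.56 + 11.22 + 0.05 = 72.1

72.1


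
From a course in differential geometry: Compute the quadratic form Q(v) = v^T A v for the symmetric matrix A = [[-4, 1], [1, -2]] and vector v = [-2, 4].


First compute Av:
(Av)_1 = -4*-2 + 1*4 = 12
(Av)_2 = 1*-2 + -2*4 = -10
Av = [12, -10]
Then v^T (Av) = -2*12 + 4*-10
= -24 + -40 = -64

-64


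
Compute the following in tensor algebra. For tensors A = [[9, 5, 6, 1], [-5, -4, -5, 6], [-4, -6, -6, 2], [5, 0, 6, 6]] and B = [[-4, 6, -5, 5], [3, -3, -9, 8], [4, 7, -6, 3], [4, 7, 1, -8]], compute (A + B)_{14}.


Tensor addition is component-wise: (A + B)_{ij} = A_{ij} + B_{ij}.
A_{14} = 1
B_{14} = 5
(A + B)_{14} = 1 + 5 = 6

6


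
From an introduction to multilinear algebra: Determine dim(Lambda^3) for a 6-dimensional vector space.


The dimension of the space of p-forms on an n-dimensional space is C(n, p).
n = 6, p = 3
C(6, 3) = 6! / (3! * 3!) = 20

20


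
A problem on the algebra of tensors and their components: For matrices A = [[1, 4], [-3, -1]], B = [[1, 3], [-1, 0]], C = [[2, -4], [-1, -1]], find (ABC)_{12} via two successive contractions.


(ABC)_{12} = sum_m (AB)_{1m} C_{m2}. First compute row 1 of AB.
(AB)_{11} = 1*1 + 4*-1 = -3
(AB)_{12} = 1*3 + 4*0 = 3
Now contract with column 2 of C:
(AB)_{11} * C_{12} = -3 * -4 = 12
(AB)_{12} * C_{22} = 3 * -1 = -3
(ABC)_{12} = 12 + -3 = 9

9


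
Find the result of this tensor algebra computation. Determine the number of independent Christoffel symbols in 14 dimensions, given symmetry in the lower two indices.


Christoffel symbols Gamma^k_{ij} are symmetric in i,j, so there are d * d(d+1)/2 independent symbols.
d = 14
d(d+1)/2 = 14 * 15 / 2 = 105
Total = 14 * 105 = 1470

1470


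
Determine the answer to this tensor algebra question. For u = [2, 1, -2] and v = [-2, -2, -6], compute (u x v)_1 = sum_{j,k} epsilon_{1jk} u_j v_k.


(u x v)_1 = sum_{j,k} epsilon_{1jk} u_j v_k. Only permutations of (1,2,3) contribute; the two non-zero terms are:
eps_{123} u_2 v_3 = 1 * 1 * -6 = -6
eps_{132} u_3 v_2 = -1 * -2 * -2 = -4
(u x v)_1 = -10

-10


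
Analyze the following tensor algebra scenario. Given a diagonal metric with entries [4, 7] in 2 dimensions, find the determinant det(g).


For a diagonal metric, the determinant is the product of diagonal entries.
Diagonal entries: 4, 7
det(g) = 4 * 7 = 28

28


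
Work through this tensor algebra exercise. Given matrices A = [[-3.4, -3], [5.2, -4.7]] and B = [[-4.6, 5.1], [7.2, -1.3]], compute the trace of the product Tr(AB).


Tr(AB) = sum_i (AB)_{ii} where (AB)_{ii} = sum_k A_{ik} B_{ki}.
(AB)_{11} = -3.4*-4.6 + -3*7.2 = -5.96
(AB)_{22} = 5.2*5.1 + -4.7*-1.3 = 32.63
Tr(AB) = -5.96 + 32.63 = 26.67

26.67


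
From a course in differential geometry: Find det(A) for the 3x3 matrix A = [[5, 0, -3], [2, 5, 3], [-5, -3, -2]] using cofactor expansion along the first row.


Expanding along the first row, det(A) = a11*M_11 - a12*M_12 + a13*M_13, where M_1j is the (1,j) minor.
Minor M_11 = 5*-2 - 3*-3 = -1
Minor M_12 = 2*-2 - 3*-5 = 11
Minor M_13 = 2*-3 - 5*-5 = 19
det = 5*(-1) - 0*(11) + -3*(19)
    = -5 - 0 + -57
    = -62

-62


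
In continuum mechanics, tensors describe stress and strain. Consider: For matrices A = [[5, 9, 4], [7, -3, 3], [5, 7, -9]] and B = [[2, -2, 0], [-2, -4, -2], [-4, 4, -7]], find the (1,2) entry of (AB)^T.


(AB)^T_{ij} = (AB)_{ji} = sum_k A_{jk} B_{ki}.
For i=1, j=2 we need (AB)_{21}:
A_{21} * B_{11} = 7 * 2 = 14
A_{22} * B_{21} = -3 * -2 = 6
A_{23} * B_{31} = 3 * -4 = -12
Sum = 14 + 6 + -12 = 8

8


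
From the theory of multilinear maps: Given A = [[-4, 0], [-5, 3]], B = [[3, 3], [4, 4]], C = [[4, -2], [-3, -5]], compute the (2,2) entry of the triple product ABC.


(ABC)_{22} = sum_m (AB)_{2m} C_{m2}. First compute row 2 of AB.
(AB)_{21} = -5*3 + 3*4 = -3
(AB)_{22} = -5*3 + 3*4 = -3
Now contract with column 2 of C:
(AB)_{21} * C_{12} = -3 * -2 = 6
(AB)_{22} * C_{22} = -3 * -5 = 15
(ABC)_{22} = 6 + 15 = 21

21


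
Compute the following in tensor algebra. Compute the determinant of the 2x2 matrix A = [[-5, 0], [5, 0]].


For a 2x2 matrix [[a, b], [c, d]], det = a*d - b*c.
a = -5, b = 0, c = 5, d = 0
a*d = -5 * 0 = 0
b*c = 0 * 5 = 0
det = 0 - 0 = 0

0


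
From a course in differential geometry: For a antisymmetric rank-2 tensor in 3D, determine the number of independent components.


A antisymmetric rank-2 tensor in d dimensions has d(d-1)/2 independent components.
d = 3
d(d-1)/2 = 3 * 2 / 2 = 6 / 2 = 3

3


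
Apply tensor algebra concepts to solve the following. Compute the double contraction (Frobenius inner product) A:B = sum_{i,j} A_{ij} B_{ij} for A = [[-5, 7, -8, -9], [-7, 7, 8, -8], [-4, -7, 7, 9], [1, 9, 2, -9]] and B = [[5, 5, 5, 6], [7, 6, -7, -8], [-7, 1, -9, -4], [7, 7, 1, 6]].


A:B = sum over all i,j of A_{ij} * B_{ij}.
Row 1: -5*5=-25, 7*5=35, -8*5=-40, -9*6=-54 => row sum = -84
Row 2: -7*7=-49, 7*6=42, 8*-7=-56, -8*-8=64 => row sum = 1
Row 3: -4*-7=28, -7*1=-7, 7*-9=-63, 9*-4=-36 => row sum = -78
Row 4: 1*7=7, 9*7=63, 2*1=2, -9*6=-54 => row sum = 18
Total = -84 + 1 + -78 + 18 = -143

-143


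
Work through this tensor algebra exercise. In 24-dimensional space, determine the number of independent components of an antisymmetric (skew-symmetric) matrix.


An antisymmetric rank-2 tensor satisfies A_{ij} = -A_{ji}, so diagonal entries are zero.
The independent components are the upper-triangular entries: C(n, 2) = n(n-1)/2.
n = 24
C(24, 2) = 24 * 23 / 2 = 552 / 2 = 276

276


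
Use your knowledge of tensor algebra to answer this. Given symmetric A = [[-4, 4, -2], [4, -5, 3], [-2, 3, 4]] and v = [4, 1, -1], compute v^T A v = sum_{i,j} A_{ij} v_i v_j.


First compute Av:
(Av)_1 = -4*4 + 4*1 + -2*-1 = -10
(Av)_2 = 4*4 + -5*1 + 3*-1 = 8
(Av)_3 = -2*4 + 3*1 + 4*-1 = -9
Av = [-10, 8, -9]
Then v^T (Av) = 4*-10 + 1*8 + -1*-9
= -40 + 8 + 9 = -23

-23


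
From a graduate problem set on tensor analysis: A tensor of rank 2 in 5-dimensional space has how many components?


The number of components of a rank-r tensor in d dimensions is d^r.
Here d = 5 and r = 2.
5^2 = 25

25


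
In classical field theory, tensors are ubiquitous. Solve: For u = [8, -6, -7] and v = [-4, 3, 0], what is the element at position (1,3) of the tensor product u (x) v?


The outer product entry T_{ij} = u_i * v_j.
We need i=1, j=3.
u_1 = 8, v_3 = 0
T_{1,3} = 8 * 0 = 0

0


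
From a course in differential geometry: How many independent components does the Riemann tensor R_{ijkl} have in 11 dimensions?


The Riemann tensor in d dimensions has d^2(d^2 - 1)/12 independent components.
d = 11, so d^2 = 121
d^2 - 1 = 120
d^2(d^2 - 1) = 121 * 120 = 14520
Divide by 12: 14520 / 12 = 1210

1210


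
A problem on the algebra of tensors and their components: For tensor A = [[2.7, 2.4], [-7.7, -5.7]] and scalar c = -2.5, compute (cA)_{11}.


Scalar multiplication: (cA)_{ij} = c * A_{ij}.
c = -2.5
A_{11} = 2.7
(cA)_{11} = -2.5 * 2.7 = -6.75

-6.75


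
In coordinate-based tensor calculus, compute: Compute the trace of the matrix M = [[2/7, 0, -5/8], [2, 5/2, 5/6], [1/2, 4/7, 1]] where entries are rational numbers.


The trace is the sum of diagonal entries.
Diagonal: M[1,1] = 2/7, M[2,2] = 5/2, M[3,3] = 1
Tr(M) = 2/7 + 5/2 + 1
Computing step by step:
After adding M[1,1]: 2/7
After adding M[2,2]: 39/14
After adding M[3,3]: 53/14
Tr(M) = 53/14

53/14


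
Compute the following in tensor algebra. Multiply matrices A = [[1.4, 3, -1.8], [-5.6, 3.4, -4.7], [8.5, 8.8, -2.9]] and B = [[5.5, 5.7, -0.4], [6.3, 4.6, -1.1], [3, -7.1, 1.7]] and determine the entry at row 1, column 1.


(AB)_{ij} = sum_k A_{ik} B_{kj}.
For i=1, j=1:
A_{11} * B_{11} = 1.4 * 5.5 = 7.7
A_{12} * B_{21} = 3 * 6.3 = 18.9
A_{13} * B_{31} = -1.8 * 3 = -5.4
Sum = 7.7 + 18.9 + -5.4 = 21.2

21.2


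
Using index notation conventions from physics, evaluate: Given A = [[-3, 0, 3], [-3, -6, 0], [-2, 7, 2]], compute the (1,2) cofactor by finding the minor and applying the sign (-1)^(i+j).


To find cofactor C_{12}, delete row 1 and column 2.
The resulting 2x2 submatrix is: [[-3, 0], [-2, 2]]
Minor M_{12} = -3*2 - 0*-2
  = -6 - 0 = -6
Sign = (-1)^(1+2) = (-1)^3 = -1
Cofactor C_{12} = -1 * -6 = 6

6


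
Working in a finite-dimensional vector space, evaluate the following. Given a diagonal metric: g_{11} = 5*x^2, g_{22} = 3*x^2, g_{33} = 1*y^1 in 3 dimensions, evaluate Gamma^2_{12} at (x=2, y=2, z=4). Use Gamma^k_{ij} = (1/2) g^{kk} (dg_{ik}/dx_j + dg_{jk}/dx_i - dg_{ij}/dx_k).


For a diagonal metric, Gamma^k_{ij} = (1/2) g^{kk} (dg_{ik}/dx_j + dg_{jk}/dx_i - dg_{ij}/dx_k).
The metric is diagonal, so g_{ab} = 0 for a != b.
At the given point: g_{11} = 20, g_{22} = 12, g_{33} = 2
g^{22} = 1/12
dg_{12}/dx_2 = 0 (off-diagonal)
dg_{22}/dx_1 = dg_{22}/dx_1 = 12
dg_{12}/dx_2 = 0 (off-diagonal)
Numerator = 0 + 12 - 0 = 12
Gamma^2_{12} = 12 / (2 * 12) = 1/2

1/2


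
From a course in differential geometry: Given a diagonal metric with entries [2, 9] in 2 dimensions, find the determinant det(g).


For a diagonal metric, the determinant is the product of diagonal entries.
Diagonal entries: 2, 9
det(g) = 2 * 9 = 18

18


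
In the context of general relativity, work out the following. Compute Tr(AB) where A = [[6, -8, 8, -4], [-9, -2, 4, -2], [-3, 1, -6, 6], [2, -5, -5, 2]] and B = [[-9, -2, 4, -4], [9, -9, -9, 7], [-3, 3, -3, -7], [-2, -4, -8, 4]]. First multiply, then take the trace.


Tr(AB) = sum_i (AB)_{ii} where (AB)_{ii} = sum_k A_{ik} B_{ki}.
(AB)_{11} = 6*-9 + -8*9 + 8*-3 + -4*-2 = -142
(AB)_{22} = -9*-2 + -2*-9 + 4*3 + -2*-4 = 56
(AB)_{33} = -3*4 + 1*-9 + -6*-3 + 6*-8 = -51
(AB)_{44} = 2*-4 + -5*7 + -5*-7 + 2*4 = 0
Tr(AB) = -142 + 56 + -51 + 0 = -137

-137


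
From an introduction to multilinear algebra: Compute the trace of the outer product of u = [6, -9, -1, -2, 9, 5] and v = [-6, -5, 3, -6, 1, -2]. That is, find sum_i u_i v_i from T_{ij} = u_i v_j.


The outer product gives T_{ij} = u_i v_j.
The trace (contraction) is Tr(T) = sum_i T_{ii} = sum_i u_i v_i.
Diagonal entries:
T_{11} = u_1 * v_1 = 6 * -6 = -36
T_{22} = u_2 * v_2 = -9 * -5 = 45
T_{33} = u_3 * v_3 = -1 * 3 = -3
T_{44} = u_4 * v_4 = -2 * -6 = 12
T_{55} = u_5 * v_5 = 9 * 1 = 9
T_{66} = u_6 * v_6 = 5 * -2 = -10
Tr(T) = -36 + 45 + -3 + 12 + 9 + -10 = 17

17


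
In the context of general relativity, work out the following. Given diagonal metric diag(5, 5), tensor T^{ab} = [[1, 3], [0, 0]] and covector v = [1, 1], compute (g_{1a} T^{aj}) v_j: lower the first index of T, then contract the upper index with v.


Step 1: lower the first index. For a diagonal metric, g_{ia} T^{aj} = g_{ii} T^{ij} (no sum on i).
g_{11} = 5
S_1{}^1 = 5 * T^{11} = 5 * 1 = 5
S_1{}^2 = 5 * T^{12} = 5 * 3 = 15
Step 2: contract S_1{}^j with v_j.
S_1{}^1 * v_1 = 5 * 1 = 5
S_1{}^2 * v_2 = 15 * 1 = 15
Result = 5 + 15 = 20

20


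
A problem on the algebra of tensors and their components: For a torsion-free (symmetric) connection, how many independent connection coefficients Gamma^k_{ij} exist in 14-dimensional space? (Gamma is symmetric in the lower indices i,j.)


Christoffel symbols Gamma^k_{ij} are symmetric in i,j, so there are d * d(d+1)/2 independent symbols.
d = 14
d(d+1)/2 = 14 * 15 / 2 = 105
Total = 14 * 105 = 1470

1470


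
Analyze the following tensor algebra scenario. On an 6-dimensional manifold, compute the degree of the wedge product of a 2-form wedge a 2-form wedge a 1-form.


The degree of a wedge product is the sum of the degrees of the individual forms.
Degrees: 2, 2, 1
Total degree = 2 + 2 + 1 = 5

5


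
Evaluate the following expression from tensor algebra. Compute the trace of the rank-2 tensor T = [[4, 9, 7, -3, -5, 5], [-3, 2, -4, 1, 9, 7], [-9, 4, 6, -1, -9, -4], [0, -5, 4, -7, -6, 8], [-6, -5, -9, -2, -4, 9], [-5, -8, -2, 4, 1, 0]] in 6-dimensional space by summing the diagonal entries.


The contraction (trace) of a rank-2 tensor is the sum of its diagonal elements.
Diagonal entries: A[1,1] = 4, A[2,2] = 2, A[3,3] = 6, A[4,4] = -7, A[5,5] = -4, A[6,6] = 0
Tr(A) = 4 + 2 + 6 + -7 + -4 + 0 = 1

1


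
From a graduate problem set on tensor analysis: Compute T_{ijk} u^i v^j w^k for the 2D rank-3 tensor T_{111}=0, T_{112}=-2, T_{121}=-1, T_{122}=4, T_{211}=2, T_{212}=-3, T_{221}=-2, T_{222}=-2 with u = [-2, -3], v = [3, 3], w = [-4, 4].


S = sum over i,j,k of T_{ijk} u_i v_j w_k. Expanding all 8 terms:
T_{111}*u_1*v_1*w_1 = 0*-2*3*-4 = 0  (running total: 0)
T_{112}*u_1*v_1*w_2 = -2*-2*3*4 = 48  (running total: 48)
T_{121}*u_1*v_2*w_1 = -1*-2*3*-4 = -24  (running total: 24)
T_{122}*u_1*v_2*w_2 = 4*-2*3*4 = -96  (running total: -72)
T_{211}*u_2*v_1*w_1 = 2*-3*3*-4 = 72  (running total: 0)
T_{212}*u_2*v_1*w_2 = -3*-3*3*4 = 108  (running total: 108)
T_{221}*u_2*v_2*w_1 = -2*-3*3*-4 = -72  (running total: 36)
T_{222}*u_2*v_2*w_2 = -2*-3*3*4 = 72  (running total: 108)
S = 108

108


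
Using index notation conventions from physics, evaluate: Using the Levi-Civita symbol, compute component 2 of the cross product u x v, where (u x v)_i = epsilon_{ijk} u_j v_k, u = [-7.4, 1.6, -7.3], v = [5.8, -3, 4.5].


(u x v)_2 = sum_{j,k} epsilon_{2jk} u_j v_k. Only permutations of (1,2,3) contribute; the two non-zero terms are:
eps_{213} u_1 v_3 = -1 * -7.4 * 4.5 = 33.3
eps_{231} u_3 v_1 = 1 * -7.3 * 5.8 = -42.34
(u x v)_2 = -9.04

-9.04


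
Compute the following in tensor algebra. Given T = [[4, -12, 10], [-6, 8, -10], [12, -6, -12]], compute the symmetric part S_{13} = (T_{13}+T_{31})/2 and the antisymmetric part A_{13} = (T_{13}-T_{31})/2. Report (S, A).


T_{13} = 10
T_{31} = 12
S_{13} = (10 + 12)/2 = 22/2 = 11
A_{13} = (10 - 12)/2 = -2/2 = -1
Check: S + A = 11 + -1 = 10 = T_{13}.

(11, -1)


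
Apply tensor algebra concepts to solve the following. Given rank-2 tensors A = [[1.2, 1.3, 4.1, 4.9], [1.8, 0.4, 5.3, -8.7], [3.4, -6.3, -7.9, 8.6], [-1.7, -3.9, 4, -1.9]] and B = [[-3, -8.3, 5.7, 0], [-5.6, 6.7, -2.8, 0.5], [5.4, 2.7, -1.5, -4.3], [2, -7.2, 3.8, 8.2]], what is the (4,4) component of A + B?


Tensor addition is component-wise: (A + B)_{ij} = A_{ij} + B_{ij}.
A_{44} = -1.9
B_{44} = 8.2
(A + B)_{44} = -1.9 + 8.2 = 6.3

6.3


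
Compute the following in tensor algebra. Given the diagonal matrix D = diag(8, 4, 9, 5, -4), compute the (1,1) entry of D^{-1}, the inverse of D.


For a diagonal matrix, the inverse has entries (D^{-1})_{ii} = 1/d_{ii}.
The diagonal entries are: d_{11} = 8, d_{22} = 4, d_{33} = 9, d_{44} = 5, d_{55} = -4
We need (D^{-1})_{11} = 1/d_{11} = 1/8 = 1/8

1/8


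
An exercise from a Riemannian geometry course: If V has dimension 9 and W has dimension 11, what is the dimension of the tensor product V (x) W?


The dimension of a tensor product is the product of dimensions.
dim(V) = 9, dim(W) = 11
dim(V (x) W) = 9 * 11 = 99

99


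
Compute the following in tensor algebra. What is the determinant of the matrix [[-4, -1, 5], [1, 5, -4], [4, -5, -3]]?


Expanding along the first row, det(A) = a11*M_11 - a12*M_12 + a13*M_13, where M_1j is the (1,j) minor.
Minor M_11 = 5*-3 - -4*-5 = -35
Minor M_12 = 1*-3 - -4*4 = 13
Minor M_13 = 1*-5 - 5*4 = -25
det = -4*(-35) - -1*(13) + 5*(-25)
    = 140 - -13 + -125
    = 28

28


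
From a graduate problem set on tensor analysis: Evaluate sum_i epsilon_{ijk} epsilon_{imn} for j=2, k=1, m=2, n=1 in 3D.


Using the identity: epsilon_{ijk} epsilon_{imn} = delta_{jm} delta_{kn} - delta_{jn} delta_{km}.
delta_{22} = 1
delta_{11} = 1
delta_{21} = 0
delta_{12} = 0
Result = 1 * 1 - 0 * 0 = 1 - 0 = 1

1


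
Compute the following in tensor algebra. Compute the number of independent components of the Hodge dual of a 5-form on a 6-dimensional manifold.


The Hodge dual of a p-form on an n-dimensional manifold is an (n-p)-form.
n = 6, p = 5, so dual degree = 6 - 5 = 1
The number of components is C(n, n-p) = C(6, 1) = 6

6


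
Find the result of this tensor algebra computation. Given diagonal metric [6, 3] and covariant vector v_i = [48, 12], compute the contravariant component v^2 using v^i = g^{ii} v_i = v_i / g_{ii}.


To raise an index with a diagonal metric: v^i = v_i / g_{ii}.
For index 2: v_2 = 12, g_{22} = 3
v^2 = 12 / 3 = 4

4


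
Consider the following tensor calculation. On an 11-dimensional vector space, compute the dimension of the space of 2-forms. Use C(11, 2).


The dimension of the space of p-forms on an n-dimensional space is C(n, p).
n = 11, p = 2
C(11, 2) = 11! / (2! * 9!) = 55

55


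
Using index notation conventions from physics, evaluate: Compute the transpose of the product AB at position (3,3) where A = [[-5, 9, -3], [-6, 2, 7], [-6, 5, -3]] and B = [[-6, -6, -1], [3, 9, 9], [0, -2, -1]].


(AB)^T_{ij} = (AB)_{ji} = sum_k A_{jk} B_{ki}.
For i=3, j=3 we need (AB)_{33}:
A_{31} * B_{13} = -6 * -1 = 6
A_{32} * B_{23} = 5 * 9 = 45
A_{33} * B_{33} = -3 * -1 = 3
Sum = 6 + 45 + 3 = 54

54


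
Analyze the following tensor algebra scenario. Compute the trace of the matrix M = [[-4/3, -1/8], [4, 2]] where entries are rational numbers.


The trace is the sum of diagonal entries.
Diagonal: M[1,1] = -4/3, M[2,2] = 2
Tr(M) = -4/3 + 2
Computing step by step:
After adding M[1,1]: -4/3
After adding M[2,2]: 2/3
Tr(M) = 2/3

2/3


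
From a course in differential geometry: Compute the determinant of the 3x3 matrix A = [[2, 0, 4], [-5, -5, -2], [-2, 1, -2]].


Expanding along the first row, det(A) = a11*M_11 - a12*M_12 + a13*M_13, where M_1j is the (1,j) minor.
Minor M_11 = -5*-2 - -2*1 = 12
Minor M_12 = -5*-2 - -2*-2 = 6
Minor M_13 = -5*1 - -5*-2 = -15
det = 2*(12) - 0*(6) + 4*(-15)
    = 24 - 0 + -60
    = -36

-36


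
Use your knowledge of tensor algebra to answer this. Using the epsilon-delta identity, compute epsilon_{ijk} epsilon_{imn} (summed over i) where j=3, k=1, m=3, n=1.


Using the identity: epsilon_{ijk} epsilon_{imn} = delta_{jm} delta_{kn} - delta_{jn} delta_{km}.
delta_{33} = 1
delta_{11} = 1
delta_{31} = 0
delta_{13} = 0
Result = 1 * 1 - 0 * 0 = 1 - 0 = 1

1


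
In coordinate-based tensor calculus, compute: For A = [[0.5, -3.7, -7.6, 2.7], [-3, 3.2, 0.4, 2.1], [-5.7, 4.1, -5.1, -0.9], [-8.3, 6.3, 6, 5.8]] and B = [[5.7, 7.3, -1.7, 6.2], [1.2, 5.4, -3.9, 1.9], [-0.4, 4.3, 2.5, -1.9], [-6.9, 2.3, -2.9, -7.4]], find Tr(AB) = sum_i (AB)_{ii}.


Tr(AB) = sum_i (AB)_{ii} where (AB)_{ii} = sum_k A_{ik} B_{ki}.
(AB)_{11} = 0.5*5.7 + -3.7*1.2 + -7.6*-0.4 + 2.7*-6.9 = -17.18
(AB)_{22} = -3*7.3 + 3.2*5.4 + 0.4*4.3 + 2.1*2.3 = 1.93
(AB)_{33} = -5.7*-1.7 + 4.1*-3.9 + -5.1*2.5 + -0.9*-2.9 = -16.44
(AB)_{44} = -8.3*6.2 + 6.3*1.9 + 6*-1.9 + 5.8*-7.4 = -93.81
Tr(AB) = -17.18 + 1.93 + -16.44 + -93.81 = -125.5

-125.5


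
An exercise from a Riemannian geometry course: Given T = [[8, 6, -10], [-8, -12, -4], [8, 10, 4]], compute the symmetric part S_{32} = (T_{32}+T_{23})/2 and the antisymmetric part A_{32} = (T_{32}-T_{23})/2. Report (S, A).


T_{32} = 10
T_{23} = -4
S_{32} = (10 + -4)/2 = 6/2 = 3
A_{32} = (10 - -4)/2 = 14/2 = 7
Check: S + A = 3 + 7 = 10 = T_{32}.

(3, 7)


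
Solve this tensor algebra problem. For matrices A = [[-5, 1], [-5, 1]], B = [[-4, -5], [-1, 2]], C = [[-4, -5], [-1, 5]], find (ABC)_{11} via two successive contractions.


(ABC)_{11} = sum_m (AB)_{1m} C_{m1}. First compute row 1 of AB.
(AB)_{11} = -5*-4 + 1*-1 = 19
(AB)_{12} = -5*-5 + 1*2 = 27
Now contract with column 1 of C:
(AB)_{11} * C_{11} = 19 * -4 = -76
(AB)_{12} * C_{21} = 27 * -1 = -27
(ABC)_{11} = -76 + -27 = -103

-103


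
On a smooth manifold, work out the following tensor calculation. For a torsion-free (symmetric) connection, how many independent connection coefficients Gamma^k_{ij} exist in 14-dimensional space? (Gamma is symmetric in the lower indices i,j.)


Christoffel symbols Gamma^k_{ij} are symmetric in i,j, so there are d * d(d+1)/2 independent symbols.
d = 14
d(d+1)/2 = 14 * 15 / 2 = 105
Total = 14 * 105 = 1470

1470


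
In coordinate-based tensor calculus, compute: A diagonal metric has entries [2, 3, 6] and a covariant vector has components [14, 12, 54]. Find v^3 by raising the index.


To raise an index with a diagonal metric: v^i = v_i / g_{ii}.
For index 3: v_3 = 54, g_{33} = 6
v^3 = 54 / 6 = 9

9


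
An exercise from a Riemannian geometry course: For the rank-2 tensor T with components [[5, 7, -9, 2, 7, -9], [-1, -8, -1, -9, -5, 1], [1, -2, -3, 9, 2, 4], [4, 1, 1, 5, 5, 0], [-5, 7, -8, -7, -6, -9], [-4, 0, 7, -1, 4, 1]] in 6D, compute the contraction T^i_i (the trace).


The contraction (trace) of a rank-2 tensor is the sum of its diagonal elements.
Diagonal entries: A[1,1] = 5, A[2,2] = -8, A[3,3] = -3, A[4,4] = 5, A[5,5] = -6, A[6,6] = 1
Tr(A) = 5 + -8 + -3 + 5 + -6 + 1 = -6

-6


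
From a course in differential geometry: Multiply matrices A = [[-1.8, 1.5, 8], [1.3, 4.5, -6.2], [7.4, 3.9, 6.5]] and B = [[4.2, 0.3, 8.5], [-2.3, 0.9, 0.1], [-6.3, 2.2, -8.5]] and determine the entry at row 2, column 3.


(AB)_{ij} = sum_k A_{ik} B_{kj}.
For i=2, j=3:
A_{21} * B_{13} = 1.3 * 8.5 = 11.05
A_{22} * B_{23} = 4.5 * 0.1 = 0.45
A_{23} * B_{33} = -6.2 * -8.5 = 52.7
Sum = 11.05 + 0.45 + 52.7 = 64.2

64.2


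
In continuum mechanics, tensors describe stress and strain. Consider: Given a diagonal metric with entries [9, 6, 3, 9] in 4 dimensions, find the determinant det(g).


For a diagonal metric, the determinant is the product of diagonal entries.
Diagonal entries: 9, 6, 3, 9
det(g) = 9 * 6 * 3 * 9 = 1458

1458


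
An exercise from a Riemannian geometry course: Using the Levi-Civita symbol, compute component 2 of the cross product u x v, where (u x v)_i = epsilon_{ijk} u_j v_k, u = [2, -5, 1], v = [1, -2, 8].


(u x v)_2 = sum_{j,k} epsilon_{2jk} u_j v_k. Only permutations of (1,2,3) contribute; the two non-zero terms are:
eps_{213} u_1 v_3 = -1 * 2 * 8 = -16
eps_{231} u_3 v_1 = 1 * 1 * 1 = 1
(u x v)_2 = -15

-15


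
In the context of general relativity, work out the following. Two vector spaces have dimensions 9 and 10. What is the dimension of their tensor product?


The dimension of a tensor product is the product of dimensions.
dim(V) = 9, dim(W) = 10
dim(V (x) W) = 9 * 10 = 90

90


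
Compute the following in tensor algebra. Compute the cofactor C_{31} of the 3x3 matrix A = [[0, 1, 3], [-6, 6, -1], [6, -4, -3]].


To find cofactor C_{31}, delete row 3 and column 1.
The resulting 2x2 submatrix is: [[1, 3], [6, -1]]
Minor M_{31} = 1*-1 - 3*6
  = -1 - 18 = -19
Sign = (-1)^(3+1) = (-1)^4 = 1
Cofactor C_{31} = 1 * -19 = -19

-19


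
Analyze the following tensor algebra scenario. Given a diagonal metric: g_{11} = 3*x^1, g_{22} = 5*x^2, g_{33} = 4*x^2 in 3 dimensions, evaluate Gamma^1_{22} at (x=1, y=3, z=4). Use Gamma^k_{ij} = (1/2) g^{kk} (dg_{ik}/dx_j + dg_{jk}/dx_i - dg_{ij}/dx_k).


For a diagonal metric, Gamma^k_{ij} = (1/2) g^{kk} (dg_{ik}/dx_j + dg_{jk}/dx_i - dg_{ij}/dx_k).
The metric is diagonal, so g_{ab} = 0 for a != b.
At the given point: g_{11} = 3, g_{22} = 5, g_{33} = 4
g^{11} = 1/3
dg_{21}/dx_2 = 0 (off-diagonal)
dg_{21}/dx_2 = 0 (off-diagonal)
dg_{22}/dx_1 = dg_{22}/dx_1 = 10
Numerator = 0 + 0 - 10 = -10
Gamma^1_{22} = -10 / (2 * 3) = -5/3

-5/3


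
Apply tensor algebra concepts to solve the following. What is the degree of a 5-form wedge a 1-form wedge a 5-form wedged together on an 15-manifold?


The degree of a wedge product is the sum of the degrees of the individual forms.
Degrees: 5, 1, 5
Total degree = 5 + 1 + 5 = 11

11


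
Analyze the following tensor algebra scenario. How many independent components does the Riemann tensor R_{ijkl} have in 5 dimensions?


The Riemann tensor in d dimensions has d^2(d^2 - 1)/12 independent components.
d = 5, so d^2 = 25
d^2 - 1 = 24
d^2(d^2 - 1) = 25 * 24 = 600
Divide by 12: 600 / 12 = 50

50


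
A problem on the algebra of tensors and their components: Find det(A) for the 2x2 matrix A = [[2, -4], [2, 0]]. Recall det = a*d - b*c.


For a 2x2 matrix [[a, b], [c, d]], det = a*d - b*c.
a = 2, b = -4, c = 2, d = 0
a*d = 2 * 0 = 0
b*c = -4 * 2 = -8
det = 0 - -8 = 8

8


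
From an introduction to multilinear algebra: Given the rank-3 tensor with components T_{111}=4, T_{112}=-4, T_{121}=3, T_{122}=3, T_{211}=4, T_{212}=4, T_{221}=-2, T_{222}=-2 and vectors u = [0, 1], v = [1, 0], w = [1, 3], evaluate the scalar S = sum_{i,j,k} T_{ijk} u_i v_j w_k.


S = sum over i,j,k of T_{ijk} u_i v_j w_k. Expanding all 8 terms:
T_{111}*u_1*v_1*w_1 = 4*0*1*1 = 0  (running total: 0)
T_{112}*u_1*v_1*w_2 = -4*0*1*3 = 0  (running total: 0)
T_{121}*u_1*v_2*w_1 = 3*0*0*1 = 0  (running total: 0)
T_{122}*u_1*v_2*w_2 = 3*0*0*3 = 0  (running total: 0)
T_{211}*u_2*v_1*w_1 = 4*1*1*1 = 4  (running total: 4)
T_{212}*u_2*v_1*w_2 = 4*1*1*3 = 12  (running total: 16)
T_{221}*u_2*v_2*w_1 = -2*1*0*1 = 0  (running total: 16)
T_{222}*u_2*v_2*w_2 = -2*1*0*3 = 0  (running total: 16)
S = 16

16


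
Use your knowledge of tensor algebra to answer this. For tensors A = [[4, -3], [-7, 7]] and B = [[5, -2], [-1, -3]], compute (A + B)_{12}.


Tensor addition is component-wise: (A + B)_{ij} = A_{ij} + B_{ij}.
A_{12} = -3
B_{12} = -2
(A + B)_{12} = -3 + -2 = -5

-5


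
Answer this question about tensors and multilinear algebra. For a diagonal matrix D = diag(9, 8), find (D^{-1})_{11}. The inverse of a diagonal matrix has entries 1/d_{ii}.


For a diagonal matrix, the inverse has entries (D^{-1})_{ii} = 1/d_{ii}.
The diagonal entries are: d_{11} = 9, d_{22} = 8
We need (D^{-1})_{11} = 1/d_{11} = 1/9 = 1/9

1/9


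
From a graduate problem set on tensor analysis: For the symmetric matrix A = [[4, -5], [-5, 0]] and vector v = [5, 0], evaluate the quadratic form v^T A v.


First compute Av:
(Av)_1 = 4*5 + -5*0 = 20
(Av)_2 = -5*5 + 0*0 = -25
Av = [20, -25]
Then v^T (Av) = 5*20 + 0*-25
= 100 + 0 = 100

100


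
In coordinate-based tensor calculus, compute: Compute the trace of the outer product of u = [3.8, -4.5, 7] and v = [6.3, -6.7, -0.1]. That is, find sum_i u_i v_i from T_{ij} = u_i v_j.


The outer product gives T_{ij} = u_i v_j.
The trace (contraction) is Tr(T) = sum_i T_{ii} = sum_i u_i v_i.
Diagonal entries:
T_{11} = u_1 * v_1 = 3.8 * 6.3 = 23.94
T_{22} = u_2 * v_2 = -4.5 * -6.7 = 30.15
T_{33} = u_3 * v_3 = 7 * -0.1 = -0.7
Tr(T) = 23.94 + 30.15 + -0.7 = 53.39

53.39


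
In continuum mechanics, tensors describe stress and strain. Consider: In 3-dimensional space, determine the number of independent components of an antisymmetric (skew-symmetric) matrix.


An antisymmetric rank-2 tensor satisfies A_{ij} = -A_{ji}, so diagonal entries are zero.
The independent components are the upper-triangular entries: C(n, 2) = n(n-1)/2.
n = 3
C(3, 2) = 3 * 2 / 2 = 6 / 2 = 3

3


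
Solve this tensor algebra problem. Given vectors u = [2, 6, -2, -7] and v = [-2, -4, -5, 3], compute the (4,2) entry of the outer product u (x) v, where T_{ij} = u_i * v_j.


The outer product entry T_{ij} = u_i * v_j.
We need i=4, j=2.
u_4 = -7, v_2 = -4
T_{4,2} = -7 * -4 = 28

28


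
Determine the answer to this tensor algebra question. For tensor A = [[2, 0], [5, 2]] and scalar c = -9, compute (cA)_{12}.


Scalar multiplication: (cA)_{ij} = c * A_{ij}.
c = -9
A_{12} = 0
(cA)_{12} = -9 * 0 = 0

0


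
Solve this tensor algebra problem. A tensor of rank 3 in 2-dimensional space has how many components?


The number of components of a rank-r tensor in d dimensions is d^r.
Here d = 2 and r = 3.
2^3 = 8

8


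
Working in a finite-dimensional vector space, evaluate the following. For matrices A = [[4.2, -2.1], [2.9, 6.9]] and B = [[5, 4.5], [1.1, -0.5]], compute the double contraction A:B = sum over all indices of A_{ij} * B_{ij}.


A:B = sum over all i,j of A_{ij} * B_{ij}.
Row 1: 4.2*5=21, -2.1*4.5=-9.45 => row sum = 11.55
Row 2: 2.9*1.1=3.19, 6.9*-0.5=-3.45 => row sum = -0.26
Total = 11.55 + -0.26 = 11.29

11.29


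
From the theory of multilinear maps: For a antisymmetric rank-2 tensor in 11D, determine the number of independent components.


A antisymmetric rank-2 tensor in d dimensions has d(d-1)/2 independent components.
d = 11
d(d-1)/2 = 11 * 10 / 2 = 110 / 2 = 55

55


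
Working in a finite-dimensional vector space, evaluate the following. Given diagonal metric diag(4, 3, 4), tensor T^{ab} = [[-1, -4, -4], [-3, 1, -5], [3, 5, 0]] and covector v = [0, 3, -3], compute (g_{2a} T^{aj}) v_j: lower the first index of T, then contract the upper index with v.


Step 1: lower the first index. For a diagonal metric, g_{ia} T^{aj} = g_{ii} T^{ij} (no sum on i).
g_{22} = 3
S_2{}^1 = 3 * T^{21} = 3 * -3 = -9
S_2{}^2 = 3 * T^{22} = 3 * 1 = 3
S_2{}^3 = 3 * T^{23} = 3 * -5 = -15
Step 2: contract S_2{}^j with v_j.
S_2{}^1 * v_1 = -9 * 0 = 0
S_2{}^2 * v_2 = 3 * 3 = 9
S_2{}^3 * v_3 = -15 * -3 = 45
Result = 0 + 9 + 45 = 54

54


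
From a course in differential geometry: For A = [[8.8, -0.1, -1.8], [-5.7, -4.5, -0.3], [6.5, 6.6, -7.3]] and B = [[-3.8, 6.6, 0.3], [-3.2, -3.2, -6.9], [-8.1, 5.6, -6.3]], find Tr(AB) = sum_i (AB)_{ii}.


Tr(AB) = sum_i (AB)_{ii} where (AB)_{ii} = sum_k A_{ik} B_{ki}.
(AB)_{11} = 8.8*-3.8 + -0.1*-3.2 + -1.8*-8.1 = -18.54
(AB)_{22} = -5.7*6.6 + -4.5*-3.2 + -0.3*5.6 = -24.9
(AB)_{33} = 6.5*0.3 + 6.6*-6.9 + -7.3*-6.3 = 2.4
Tr(AB) = -18.54 + -24.9 + 2.4 = -41.04

-41.04


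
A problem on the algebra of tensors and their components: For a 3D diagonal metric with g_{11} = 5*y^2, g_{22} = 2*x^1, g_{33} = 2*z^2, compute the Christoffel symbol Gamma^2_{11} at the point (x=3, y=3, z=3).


For a diagonal metric, Gamma^k_{ij} = (1/2) g^{kk} (dg_{ik}/dx_j + dg_{jk}/dx_i - dg_{ij}/dx_k).
The metric is diagonal, so g_{ab} = 0 for a != b.
At the given point: g_{11} = 45, g_{22} = 6, g_{33} = 18
g^{22} = 1/6
dg_{12}/dx_1 = 0 (off-diagonal)
dg_{12}/dx_1 = 0 (off-diagonal)
dg_{11}/dx_2 = dg_{11}/dx_2 = 30
Numerator = 0 + 0 - 30 = -30
Gamma^2_{11} = -30 / (2 * 6) = -5/2

-5/2


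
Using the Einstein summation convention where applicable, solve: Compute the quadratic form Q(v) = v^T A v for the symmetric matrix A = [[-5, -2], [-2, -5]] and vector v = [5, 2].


First compute Av:
(Av)_1 = -5*5 + -2*2 = -29
(Av)_2 = -2*5 + -5*2 = -20
Av = [-29, -20]
Then v^T (Av) = 5*-29 + 2*-20
= -145 + -40 = -185

-185


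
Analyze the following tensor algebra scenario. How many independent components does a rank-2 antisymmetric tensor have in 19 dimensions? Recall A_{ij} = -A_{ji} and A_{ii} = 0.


An antisymmetric rank-2 tensor satisfies A_{ij} = -A_{ji}, so diagonal entries are zero.
The independent components are the upper-triangular entries: C(n, 2) = n(n-1)/2.
n = 19
C(19, 2) = 19 * 18 / 2 = 342 / 2 = 171

171


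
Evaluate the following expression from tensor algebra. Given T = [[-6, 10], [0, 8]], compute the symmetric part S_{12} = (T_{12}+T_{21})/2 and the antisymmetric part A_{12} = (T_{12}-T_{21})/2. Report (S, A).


T_{12} = 10
T_{21} = 0
S_{12} = (10 + 0)/2 = 10/2 = 5
A_{12} = (10 - 0)/2 = 10/2 = 5
Check: S + A = 5 + 5 = 10 = T_{12}.

(5, 5)


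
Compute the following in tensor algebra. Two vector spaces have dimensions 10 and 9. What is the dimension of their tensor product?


The dimension of a tensor product is the product of dimensions.
dim(V) = 10, dim(W) = 9
dim(V (x) W) = 10 * 9 = 90

90


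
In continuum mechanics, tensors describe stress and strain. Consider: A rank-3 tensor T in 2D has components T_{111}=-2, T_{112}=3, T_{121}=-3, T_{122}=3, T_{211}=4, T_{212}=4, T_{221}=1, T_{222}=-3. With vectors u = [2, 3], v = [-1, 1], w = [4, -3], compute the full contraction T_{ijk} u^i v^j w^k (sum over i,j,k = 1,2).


S = sum over i,j,k of T_{ijk} u_i v_j w_k. Expanding all 8 terms:
T_{111}*u_1*v_1*w_1 = -2*2*-1*4 = 16  (running total: 16)
T_{112}*u_1*v_1*w_2 = 3*2*-1*-3 = 18  (running total: 34)
T_{121}*u_1*v_2*w_1 = -3*2*1*4 = -24  (running total: 10)
T_{122}*u_1*v_2*w_2 = 3*2*1*-3 = -18  (running total: -8)
T_{211}*u_2*v_1*w_1 = 4*3*-1*4 = -48  (running total: -56)
T_{212}*u_2*v_1*w_2 = 4*3*-1*-3 = 36  (running total: -20)
T_{221}*u_2*v_2*w_1 = 1*3*1*4 = 12  (running total: -8)
T_{222}*u_2*v_2*w_2 = -3*3*1*-3 = 27  (running total: 19)
S = 19

19


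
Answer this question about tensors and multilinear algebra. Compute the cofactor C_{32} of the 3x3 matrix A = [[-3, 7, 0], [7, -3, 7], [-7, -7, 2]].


To find cofactor C_{32}, delete row 3 and column 2.
The resulting 2x2 submatrix is: [[-3, 0], [7, 7]]
Minor M_{32} = -3*7 - 0*7
  = -21 - 0 = -21
Sign = (-1)^(3+2) = (-1)^5 = -1
Cofactor C_{32} = -1 * -21 = 21

21


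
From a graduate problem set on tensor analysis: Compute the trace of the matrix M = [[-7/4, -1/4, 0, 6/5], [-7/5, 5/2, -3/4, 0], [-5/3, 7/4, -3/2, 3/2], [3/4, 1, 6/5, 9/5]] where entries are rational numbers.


The trace is the sum of diagonal entries.
Diagonal: M[1,1] = -7/4, M[2,2] = 5/2, M[3,3] = -3/2, M[4,4] = 9/5
Tr(M) = -7/4 + 5/2 + -3/2 + 9/5
Computing step by step:
After adding M[1,1]: -7/4
After adding M[2,2]: 3/4
After adding M[3,3]: -3/4
After adding M[4,4]: 21/20
Tr(M) = 21/20

21/20


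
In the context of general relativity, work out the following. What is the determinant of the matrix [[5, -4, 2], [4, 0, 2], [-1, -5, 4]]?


Expanding along the first row, det(A) = a11*M_11 - a12*M_12 + a13*M_13, where M_1j is the (1,j) minor.
Minor M_11 = 0*4 - 2*-5 = 10
Minor M_12 = 4*4 - 2*-1 = 18
Minor M_13 = 4*-5 - 0*-1 = -20
det = 5*(10) - -4*(18) + 2*(-20)
    = 50 - -72 + -40
    = 82

82


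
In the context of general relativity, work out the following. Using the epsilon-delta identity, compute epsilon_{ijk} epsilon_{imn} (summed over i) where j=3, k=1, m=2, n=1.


Using the identity: epsilon_{ijk} epsilon_{imn} = delta_{jm} delta_{kn} - delta_{jn} delta_{km}.
delta_{32} = 0
delta_{11} = 1
delta_{31} = 0
delta_{12} = 0
Result = 0 * 1 - 0 * 0 = 0 - 0 = 0

0


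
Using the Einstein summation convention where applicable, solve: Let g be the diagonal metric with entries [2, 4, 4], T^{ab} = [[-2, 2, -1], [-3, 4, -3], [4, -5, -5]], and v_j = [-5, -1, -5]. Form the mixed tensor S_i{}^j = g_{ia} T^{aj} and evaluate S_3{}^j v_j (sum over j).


Step 1: lower the first index. For a diagonal metric, g_{ia} T^{aj} = g_{ii} T^{ij} (no sum on i).
g_{33} = 4
S_3{}^1 = 4 * T^{31} = 4 * 4 = 16
S_3{}^2 = 4 * T^{32} = 4 * -5 = -20
S_3{}^3 = 4 * T^{33} = 4 * -5 = -20
Step 2: contract S_3{}^j with v_j.
S_3{}^1 * v_1 = 16 * -5 = -80
S_3{}^2 * v_2 = -20 * -1 = 20
S_3{}^3 * v_3 = -20 * -5 = 100
Result = -80 + 20 + 100 = 40

40


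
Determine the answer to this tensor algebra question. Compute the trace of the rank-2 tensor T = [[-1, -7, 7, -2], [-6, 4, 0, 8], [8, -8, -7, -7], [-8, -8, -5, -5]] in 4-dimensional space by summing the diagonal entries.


The contraction (trace) of a rank-2 tensor is the sum of its diagonal elements.
Diagonal entries: A[1,1] = -1, A[2,2] = 4, A[3,3] = -7, A[4,4] = -5
Tr(A) = -1 + 4 + -7 + -5 = -9

-9


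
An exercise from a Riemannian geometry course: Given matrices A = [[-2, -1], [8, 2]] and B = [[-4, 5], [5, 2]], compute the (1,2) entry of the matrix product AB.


(AB)_{ij} = sum_k A_{ik} B_{kj}.
For i=1, j=2:
A_{11} * B_{12} = -2 * 5 = -10
A_{12} * B_{22} = -1 * 2 = -2
Sum = -10 + -2 = -12

-12


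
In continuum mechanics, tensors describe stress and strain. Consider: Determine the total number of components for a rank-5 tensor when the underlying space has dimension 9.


The number of components of a rank-r tensor in d dimensions is d^r.
Here d = 9 and r = 5.
9^5 = 59049

59049


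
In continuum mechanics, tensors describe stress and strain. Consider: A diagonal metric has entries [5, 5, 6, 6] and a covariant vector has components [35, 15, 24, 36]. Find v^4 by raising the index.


To raise an index with a diagonal metric: v^i = v_i / g_{ii}.
For index 4: v_4 = 36, g_{44} = 6
v^4 = 36 / 6 = 6

6


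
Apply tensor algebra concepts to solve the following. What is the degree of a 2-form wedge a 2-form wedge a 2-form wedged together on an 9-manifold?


The degree of a wedge product is the sum of the degrees of the individual forms.
Degrees: 2, 2, 2
Total degree = 2 + 2 + 2 = 6

6


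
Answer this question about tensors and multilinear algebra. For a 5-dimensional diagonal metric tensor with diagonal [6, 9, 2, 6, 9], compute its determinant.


For a diagonal metric, the determinant is the product of diagonal entries.
Diagonal entries: 6, 9, 2, 6, 9
det(g) = 6 * 9 * 2 * 6 * 9 = 5832

5832


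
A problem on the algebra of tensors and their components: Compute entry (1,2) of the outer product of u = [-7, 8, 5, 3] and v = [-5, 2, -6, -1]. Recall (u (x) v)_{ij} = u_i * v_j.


The outer product entry T_{ij} = u_i * v_j.
We need i=1, j=2.
u_1 = -7, v_2 = 2
T_{1,2} = -7 * 2 = -14

-14


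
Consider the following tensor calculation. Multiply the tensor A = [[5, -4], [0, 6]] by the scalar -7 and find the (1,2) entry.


Scalar multiplication: (cA)_{ij} = c * A_{ij}.
c = -7
A_{12} = -4
(cA)_{12} = -7 * -4 = 28

28


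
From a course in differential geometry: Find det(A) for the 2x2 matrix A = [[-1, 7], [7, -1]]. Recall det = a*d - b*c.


For a 2x2 matrix [[a, b], [c, d]], det = a*d - b*c.
a = -1, b = 7, c = 7, d = -1
a*d = -1 * -1 = 1
b*c = 7 * 7 = 49
det = 1 - 49 = -48

-48


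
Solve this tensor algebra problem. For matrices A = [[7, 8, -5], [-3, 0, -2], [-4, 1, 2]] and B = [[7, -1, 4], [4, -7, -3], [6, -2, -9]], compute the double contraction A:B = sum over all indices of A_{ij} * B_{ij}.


A:B = sum over all i,j of A_{ij} * B_{ij}.
Row 1: 7*7=49, 8*-1=-8, -5*4=-20 => row sum = 21
Row 2: -3*4=-12, 0*-7=0, -2*-3=6 => row sum = -6
Row 3: -4*6=-24, 1*-2=-2, 2*-9=-18 => row sum = -44
Total = 21 + -6 + -44 = -29

-29
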